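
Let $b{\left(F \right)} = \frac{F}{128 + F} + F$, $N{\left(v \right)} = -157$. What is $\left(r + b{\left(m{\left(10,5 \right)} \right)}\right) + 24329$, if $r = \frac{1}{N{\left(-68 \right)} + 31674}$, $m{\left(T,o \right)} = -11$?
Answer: $\frac{89672010932}{3687489} \approx 24318.0$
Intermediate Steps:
$b{\left(F \right)} = F + \frac{F}{128 + F}$ ($b{\left(F \right)} = \frac{F}{128 + F} + F = F + \frac{F}{128 + F}$)
$r = \frac{1}{31517}$ ($r = \frac{1}{-157 + 31674} = \frac{1}{31517} \approx 3.1729 \cdot 10^{-5}$)
$\left(r + b{\left(m{\left(10,5 \right)} \right)}\right) + 24329 = \left(\frac{1}{31517} - \frac{11 \left(129 - 11\right)}{128 - 11}\right) + 24329 = \left(\frac{1}{31517} - 11 \cdot \frac{1}{117} \cdot 118\right) + 24329 = \left(\frac{1}{31517} - \frac{11}{117} \cdot 118\right) + 24329 = \left(\frac{1}{31517} - \frac{1298}{117}\right) + 24329 = - \frac{40908949}{3687489} + 24329 = \frac{89672010932}{3687489}$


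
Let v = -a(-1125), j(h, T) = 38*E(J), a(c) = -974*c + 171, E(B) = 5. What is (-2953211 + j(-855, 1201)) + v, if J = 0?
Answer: -4048942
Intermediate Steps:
a(c) = 171 - 974*c
j(h, T) = 190 (j(h, T) = 38*5 = 190)
v = -1095921 (v = -(171 - 974*(-1125)) = -(171 + 1095750) = -1*1095921 = -1095921)
(-2953211 + j(-855, 1201)) + v = (-2953211 + 190) - 1095921 = -2953021 - 1095921 = -4048942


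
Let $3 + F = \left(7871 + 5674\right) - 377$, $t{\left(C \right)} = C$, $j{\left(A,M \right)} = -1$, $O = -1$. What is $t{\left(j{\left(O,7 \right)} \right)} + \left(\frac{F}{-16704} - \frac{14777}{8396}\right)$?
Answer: $- \frac{124403783}{35061696} \approx -3.5481$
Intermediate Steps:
$F = 13165$ ($F = -3 + \left(\left(7871 + 5674\right) - 377\right) = -3 + \left(13545 - 377\right) = -3 + 13168 = 13165$)
$t{\left(j{\left(O,7 \right)} \right)} + \left(\frac{F}{-16704} - \frac{14777}{8396}\right) = -1 + \left(\frac{13165}{-16704} - \frac{14777}{8396}\right) = -1 + \left(13165 \left(- \frac{1}{16704}\right) - \frac{14777}{8396}\right) = -1 - \frac{89342087}{35061696} = - \frac{124403783}{35061696}$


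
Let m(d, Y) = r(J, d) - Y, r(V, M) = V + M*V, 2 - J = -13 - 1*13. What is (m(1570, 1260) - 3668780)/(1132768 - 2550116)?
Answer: 906513/354337 ≈ 2.5583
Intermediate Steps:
J = 28 (J = 2 - (-13 - 1*13) = 2 - (-13 - 13) = 2 - 1*(-26) = 2 + 26 = 28)
m(d, Y) = 28 - Y + 28*d (m(d, Y) = 28*(1 + d) - Y = (28 + 28*d) - Y = 28 - Y + 28*d)
(m(1570, 1260) - 3668780)/(1132768 - 2550116) = ((28 - 1*1260 + 28*1570) - 3668780)/(1132768 - 2550116) = ((28 - 1260 + 43960) - 3668780)/(-1417348) = (42728 - 3668780)*(-1/1417348) = -3626052*(-1/1417348) = 906513/354337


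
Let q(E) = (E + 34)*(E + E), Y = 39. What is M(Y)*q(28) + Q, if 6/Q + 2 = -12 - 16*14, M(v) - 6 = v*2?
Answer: 34706109/119 ≈ 2.9165e+5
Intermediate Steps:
M(v) = 6 + 2*v (M(v) = 6 + v*2 = 6 + 2*v)
q(E) = 2*E*(34 + E) (q(E) = (34 + E)*(2*E) = 2*E*(34 + E))
Q = -3/119 (Q = 6/(-2 + (-12 - 16*14)) = 6/(-2 + (-12 - 224)) = 6/(-2 - 236) = 6/(-238) = 6*(-1/238) = -3/119 ≈ -0.025210)
M(Y)*q(28) + Q = (6 + 2*39)*(2*28*(34 + 28)) - 3/119 = (6 + 78)*(2*28*62) - 3/119 = 84*3472 - 3/119 = 291648 - 3/119 = 34706109/119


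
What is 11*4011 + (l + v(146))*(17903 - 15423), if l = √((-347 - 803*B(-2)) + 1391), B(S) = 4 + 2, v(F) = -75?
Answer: -141879 + 2480*I*√3774 ≈ -1.4188e+5 + 1.5235e+5*I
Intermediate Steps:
B(S) = 6
l = I*√3774 (l = √((-347 - 803*6) + 1391) = √((-347 - 4818) + 1391) = √(-5165 + 1391) = √(-3774) = I*√3774 ≈ 61.433*I)
11*4011 + (l + v(146))*(17903 - 15423) = 11*4011 + (I*√3774 - 75)*(17903 - 15423) = 44121 + (-75 + I*√3774)*2480 = 44121 + (-186000 + 2480*I*√3774) = -141879 + 2480*I*√3774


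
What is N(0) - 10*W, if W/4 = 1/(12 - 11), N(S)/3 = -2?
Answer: -46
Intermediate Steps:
N(S) = -6 (N(S) = 3*(-2) = -6)
W = 4 (W = 4/(12 - 11) = 4/1 = 4*1 = 4)
N(0) - 10*W = -6 - 10*4 = -6 - 40 = -46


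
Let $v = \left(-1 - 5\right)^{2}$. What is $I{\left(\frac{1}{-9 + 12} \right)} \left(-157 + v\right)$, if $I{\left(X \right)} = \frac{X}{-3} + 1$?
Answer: $- \frac{968}{9} \approx -107.56$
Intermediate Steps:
$v = 36$ ($v = \left(-6\right)^{2} = 36$)
$I{\left(X \right)} = 1 - \frac{X}{3}$ ($I{\left(X \right)} = X \left(- \frac{1}{3}\right) + 1 = - \frac{X}{3} + 1 = 1 - \frac{X}{3}$)
$I{\left(\frac{1}{-9 + 12} \right)} \left(-157 + v\right) = \left(1 - \frac{1}{3 \left(-9 + 12\right)}\right) \left(-157 + 36\right) = \left(1 - \frac{1}{3 \cdot 3}\right) \left(-121\right) = \left(1 - \frac{1}{9}\right) \left(-121\right) = \frac{8}{9} \left(-121\right) = - \frac{968}{9}$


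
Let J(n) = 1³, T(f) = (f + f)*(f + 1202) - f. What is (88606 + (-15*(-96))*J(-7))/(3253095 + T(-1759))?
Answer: 45023/2607190 ≈ 0.017269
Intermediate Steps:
T(f) = -f + 2*f*(1202 + f) (T(f) = (2*f)*(1202 + f) - f = 2*f*(1202 + f) - f = -f + 2*f*(1202 + f))
J(n) = 1
(88606 + (-15*(-96))*J(-7))/(3253095 + T(-1759)) = (88606 - 15*(-96)*1)/(3253095 - 1759*(2403 + 2*(-1759))) = (88606 + 1440*1)/(3253095 - 1759*(2403 - 3518)) = (88606 + 1440)/(3253095 - 1759*(-1115)) = 90046/(3253095 + 1961285) = 90046/5214380 = 90046*(1/5214380) = 45023/2607190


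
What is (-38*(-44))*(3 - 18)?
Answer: -25080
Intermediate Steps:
(-38*(-44))*(3 - 18) = 1672*(-15) = -25080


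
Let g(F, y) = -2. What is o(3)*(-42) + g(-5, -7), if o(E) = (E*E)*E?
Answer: -1136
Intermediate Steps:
o(E) = E**3 (o(E) = E**2*E = E**3)
o(3)*(-42) + g(-5, -7) = 3**3*(-42) - 2 = 27*(-42) - 2 = -1134 - 2 = -1136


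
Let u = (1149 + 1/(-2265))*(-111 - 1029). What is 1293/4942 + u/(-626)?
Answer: 488797196323/233573746 ≈ 2092.7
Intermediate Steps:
u = -197788784/151 (u = (1149 - 1/2265)*(-1140) = (2602484/2265)*(-1140) = -197788784/151 ≈ -1.3099e+6)
1293/4942 + u/(-626) = 1293/4942 - 197788784/151/(-626) = 1293*(1/4942) - 197788784/151*(-1/626) = 1293/4942 + 98894392/47263 = 488797196323/233573746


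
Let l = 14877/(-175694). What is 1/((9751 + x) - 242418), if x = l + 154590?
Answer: -175694/13717675315 ≈ -1.2808e-5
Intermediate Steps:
l = -14877/175694 (l = 14877*(-1/175694) = -14877/175694 ≈ -0.084676)
x = 27160520583/175694 (x = -14877/175694 + 154590 = 27160520583/175694 ≈ 1.5459e+5)
1/((9751 + x) - 242418) = 1/((9751 + 27160520583/175694) - 242418) = 1/(28873712777/175694 - 242418) = 1/(-13717675315/175694) = -175694/13717675315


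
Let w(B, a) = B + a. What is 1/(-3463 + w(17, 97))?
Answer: -1/3349 ≈ -0.00029860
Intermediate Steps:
1/(-3463 + w(17, 97)) = 1/(-3463 + (17 + 97)) = 1/(-3463 + 114) = 1/(-3349) = -1/3349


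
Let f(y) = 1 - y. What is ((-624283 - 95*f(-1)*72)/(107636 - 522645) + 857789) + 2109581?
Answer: 1231485894293/415009 ≈ 2.9674e+6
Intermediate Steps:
((-624283 - 95*f(-1)*72)/(107636 - 522645) + 857789) + 2109581 = ((-624283 - 95*(1 - 1*(-1))*72)/(107636 - 522645) + 857789) + 2109581 = ((-624283 - 95*(1 + 1)*72)/(-415009) + 857789) + 2109581 = ((-624283 - 95*2*72)*(-1/415009) + 857789) + 2109581 = ((-624283 - 190*72)*(-1/415009) + 857789) + 2109581 = ((-624283 - 13680)*(-1/415009) + 857789) + 2109581 = (-637963*(-1/415009) + 857789) + 2109581 = (637963/415009 + 857789) + 2109581 = 355990793064/415009 + 2109581 = 1231485894293/415009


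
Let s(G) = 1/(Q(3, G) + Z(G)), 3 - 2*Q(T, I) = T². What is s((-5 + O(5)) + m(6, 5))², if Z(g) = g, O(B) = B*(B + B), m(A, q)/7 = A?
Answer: 1/7056 ≈ 0.00014172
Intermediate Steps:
m(A, q) = 7*A
Q(T, I) = 3/2 - T²/2
O(B) = 2*B² (O(B) = B*(2*B) = 2*B²)
s(G) = 1/(-3 + G) (s(G) = 1/((3/2 - ½*3²) + G) = 1/((3/2 - ½*9) + G) = 1/((3/2 - 9/2) + G) = 1/(-3 + G))
s((-5 + O(5)) + m(6, 5))² = (1/(-3 + ((-5 + 2*5²) + 7*6)))² = (1/(-3 + ((-5 + 2*25) + 42)))² = (1/(-3 + ((-5 + 50) + 42)))² = (1/(-3 + (45 + 42)))² = (1/(-3 + 87))² = (1/84)² = 1/7056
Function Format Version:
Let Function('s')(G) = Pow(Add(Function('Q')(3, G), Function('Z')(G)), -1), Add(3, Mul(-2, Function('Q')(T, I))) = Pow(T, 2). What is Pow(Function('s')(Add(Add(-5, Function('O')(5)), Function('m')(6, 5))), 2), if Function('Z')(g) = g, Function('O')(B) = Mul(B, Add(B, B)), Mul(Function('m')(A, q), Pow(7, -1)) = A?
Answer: Rational(1, 7056) ≈ 0.00014172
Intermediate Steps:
Function('m')(A, q) = Mul(7, A)
Function('Q')(T, I) = Add(Rational(3, 2), Mul(Rational(-1, 2), Pow(T, 2)))
Function('O')(B) = Mul(2, Pow(B, 2)) (Function('O')(B) = Mul(B, Mul(2, B)) = Mul(2, Pow(B, 2)))
Function('s')(G) = Pow(Add(-3, G), -1) (Function('s')(G) = Pow(Add(Add(Rational(3, 2), Mul(Rational(-1, 2), Pow(3, 2))), G), -1) = Pow(Add(Add(Rational(3, 2), Mul(Rational(-1, 2), 9)), G), -1) = Pow(Add(Add(Rational(3, 2), Rational(-9, 2)), G), -1) = Pow(Add(-3, G), -1))
Pow(Function('s')(Add(Add(-5, Function('O')(5)), Function('m')(6, 5))), 2) = Pow(Pow(Add(-3, Add(Add(-5, Mul(2, Pow(5, 2))), Mul(7, 6))), -1), 2) = Pow(Pow(Add(-3, Add(Add(-5, Mul(2, 25)), 42)), -1), 2) = Pow(Pow(Add(-3, Add(Add(-5, 50), 42)), -1), 2) = Pow(Pow(Add(-3, Add(45, 42)), -1), 2) = Pow(Pow(Add(-3, 87), -1), 2) = Pow(Pow(84, -1), 2) = Pow(Rational(1, 84), 2) = Rational(1, 7056)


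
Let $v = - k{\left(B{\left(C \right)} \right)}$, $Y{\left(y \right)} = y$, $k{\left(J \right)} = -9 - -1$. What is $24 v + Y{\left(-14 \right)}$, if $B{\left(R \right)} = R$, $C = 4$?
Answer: $178$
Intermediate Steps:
$k{\left(J \right)} = -8$ ($k{\left(J \right)} = -9 + 1 = -8$)
$v = 8$ ($v = \left(-1\right) \left(-8\right) = 8$)
$24 v + Y{\left(-14 \right)} = 24 \cdot 8 - 14 = 192 - 14 = 178$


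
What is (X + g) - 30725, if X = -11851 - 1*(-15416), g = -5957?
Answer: -33117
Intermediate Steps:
X = 3565 (X = -11851 + 15416 = 3565)
(X + g) - 30725 = (3565 - 5957) - 30725 = -2392 - 30725 = -33117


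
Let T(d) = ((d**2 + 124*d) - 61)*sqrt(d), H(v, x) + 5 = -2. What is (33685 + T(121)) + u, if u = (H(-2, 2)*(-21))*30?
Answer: 363519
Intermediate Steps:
H(v, x) = -7 (H(v, x) = -5 - 2 = -7)
T(d) = sqrt(d)*(-61 + d**2 + 124*d) (T(d) = (-61 + d**2 + 124*d)*sqrt(d) = sqrt(d)*(-61 + d**2 + 124*d))
u = 4410 (u = -7*(-21)*30 = 147*30 = 4410)
(33685 + T(121)) + u = (33685 + sqrt(121)*(-61 + 121**2 + 124*121)) + 4410 = (33685 + 11*(-61 + 14641 + 15004)) + 4410 = (33685 + 11*29584) + 4410 = (33685 + 325424) + 4410 = 359109 + 4410 = 363519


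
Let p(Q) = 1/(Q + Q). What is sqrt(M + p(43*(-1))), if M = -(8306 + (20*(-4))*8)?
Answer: 3*I*sqrt(6299758)/86 ≈ 87.556*I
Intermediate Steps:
p(Q) = 1/(2*Q)
M = -7666 (M = -(8306 - 80*8) = -(8306 - 640) = -1*7666 = -7666)
sqrt(M + p(43*(-1))) = sqrt(-7666 + 1/(2*((43*(-1))))) = sqrt(-7666 + (1/2)/(-43)) = sqrt(-7666 + (1/2)*(-1/43)) = sqrt(-7666 - 1/86) = sqrt(-659277/86) = 3*I*sqrt(6299758)/86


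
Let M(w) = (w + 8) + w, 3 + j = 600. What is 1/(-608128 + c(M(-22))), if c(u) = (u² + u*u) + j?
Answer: -1/604939 ≈ -1.6531e-6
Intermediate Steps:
j = 597 (j = -3 + 600 = 597)
M(w) = 8 + 2*w (M(w) = (8 + w) + w = 8 + 2*w)
c(u) = 597 + 2*u² (c(u) = (u² + u*u) + 597 = (u² + u²) + 597 = 2*u² + 597 = 597 + 2*u²)
1/(-608128 + c(M(-22))) = 1/(-608128 + (597 + 2*(8 + 2*(-22))²)) = 1/(-608128 + (597 + 2*(8 - 44)²)) = 1/(-608128 + (597 + 2*(-36)²)) = 1/(-608128 + (597 + 2*1296)) = 1/(-608128 + (597 + 2592)) = 1/(-608128 + 3189) = 1/(-604939) = -1/604939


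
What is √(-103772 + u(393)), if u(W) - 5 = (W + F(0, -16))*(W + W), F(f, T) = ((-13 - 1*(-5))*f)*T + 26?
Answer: 3*√25063 ≈ 474.94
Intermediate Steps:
F(f, T) = 26 - 8*T*f (F(f, T) = ((-13 + 5)*f)*T + 26 = (-8*f)*T + 26 = -8*T*f + 26 = 26 - 8*T*f)
u(W) = 5 + 2*W*(26 + W) (u(W) = 5 + (W + (26 - 8*(-16)*0))*(W + W) = 5 + (W + (26 + 0))*(2*W) = 5 + (W + 26)*(2*W) = 5 + (26 + W)*(2*W) = 5 + 2*W*(26 + W))
√(-103772 + u(393)) = √(-103772 + (5 + 2*393² + 52*393)) = √(-103772 + (5 + 2*154449 + 20436)) = √(-103772 + (5 + 308898 + 20436)) = √(-103772 + 329339) = √225567 = 3*√25063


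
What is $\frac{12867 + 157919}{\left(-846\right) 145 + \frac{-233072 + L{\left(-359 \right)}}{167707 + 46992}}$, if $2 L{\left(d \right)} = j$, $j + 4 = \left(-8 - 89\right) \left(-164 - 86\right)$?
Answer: $- \frac{36667583414}{26337347279} \approx -1.3922$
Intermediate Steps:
$j = 24246$ ($j = -4 + \left(-8 - 89\right) \left(-164 - 86\right) = -4 - -24250 = -4 + 24250 = 24246$)
$L{\left(d \right)} = 12123$ ($L{\left(d \right)} = \frac{1}{2} \cdot 24246 = 12123$)
$\frac{12867 + 157919}{\left(-846\right) 145 + \frac{-233072 + L{\left(-359 \right)}}{167707 + 46992}} = \frac{12867 + 157919}{\left(-846\right) 145 + \frac{-233072 + 12123}{167707 + 46992}} = \frac{170786}{-122670 - \frac{220949}{214699}} = \frac{170786}{- \frac{26337347279}{214699}} = 170786 \left(- \frac{214699}{26337347279}\right) = - \frac{36667583414}{26337347279}$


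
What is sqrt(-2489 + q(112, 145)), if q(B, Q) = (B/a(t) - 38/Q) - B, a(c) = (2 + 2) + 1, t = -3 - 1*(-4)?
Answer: I*sqrt(2168823)/29 ≈ 50.782*I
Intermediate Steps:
t = 1 (t = -3 + 4 = 1)
a(c) = 5 (a(c) = 4 + 1 = 5)
q(B, Q) = -38/Q - 4*B/5 (q(B, Q) = (B/5 - 38/Q) - B = (-38/Q + B/5) - B = -38/Q - 4*B/5)
sqrt(-2489 + q(112, 145)) = sqrt(-2489 + (-38/145 - 4/5*112)) = sqrt(-2489 + (-38*1/145 - 448/5)) = sqrt(-2489 + (-38/145 - 448/5)) = sqrt(-2489 - 2606/29) = sqrt(-74787/29) = I*sqrt(2168823)/29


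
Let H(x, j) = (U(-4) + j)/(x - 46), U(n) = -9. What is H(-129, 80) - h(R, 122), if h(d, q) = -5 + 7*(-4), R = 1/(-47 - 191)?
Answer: 5704/175 ≈ 32.594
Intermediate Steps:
R = -1/238 (R = 1/(-238) = -1/238 ≈ -0.0042017)
h(d, q) = -33 (h(d, q) = -5 - 28 = -33)
H(x, j) = (-9 + j)/(-46 + x) (H(x, j) = (-9 + j)/(x - 46) = (-9 + j)/(-46 + x))
H(-129, 80) - h(R, 122) = (-9 + 80)/(-46 - 129) - 1*(-33) = 71/(-175) + 33 = -1/175*71 + 33 = -71/175 + 33 = 5704/175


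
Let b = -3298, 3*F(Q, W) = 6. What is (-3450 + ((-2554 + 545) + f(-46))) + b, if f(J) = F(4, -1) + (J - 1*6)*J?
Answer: -6363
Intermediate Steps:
F(Q, W) = 2 (F(Q, W) = (1/3)*6 = 2)
f(J) = 2 + J*(-6 + J) (f(J) = 2 + (J - 1*6)*J = 2 + (J - 6)*J = 2 + (-6 + J)*J = 2 + J*(-6 + J))
(-3450 + ((-2554 + 545) + f(-46))) + b = (-3450 + ((-2554 + 545) + (2 + (-46)**2 - 6*(-46)))) - 3298 = (-3450 + (-2009 + (2 + 2116 + 276))) - 3298 = (-3450 + (-2009 + 2394)) - 3298 = (-3450 + 385) - 3298 = -3065 - 3298 = -6363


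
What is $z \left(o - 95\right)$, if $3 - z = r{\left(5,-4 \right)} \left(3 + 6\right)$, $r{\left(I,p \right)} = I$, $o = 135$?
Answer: $-1680$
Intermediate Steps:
$z = -42$ ($z = 3 - 5 \left(3 + 6\right) = 3 - 5 \cdot 9 = 3 - 45 = -42$)
$z \left(o - 95\right) = - 42 \left(135 - 95\right) = \left(-42\right) 40 = -1680$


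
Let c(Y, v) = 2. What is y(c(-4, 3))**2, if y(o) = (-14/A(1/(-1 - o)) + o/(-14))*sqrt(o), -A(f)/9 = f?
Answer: 20402/441 ≈ 46.263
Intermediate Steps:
A(f) = -9*f
y(o) = sqrt(o)*(-14/9 - 205*o/126) (y(o) = (-(14/9 + 14*o/9) + o/(-14))*sqrt(o) = (-14*(1/9 + o/9) + o*(-1/14))*sqrt(o) = ((-14/9 - 14*o/9) - o/14)*sqrt(o) = (-14/9 - 205*o/126)*sqrt(o) = sqrt(o)*(-14/9 - 205*o/126))
y(c(-4, 3))**2 = (sqrt(2)*(-196 - 205*2)/126)**2 = (sqrt(2)*(-196 - 410)/126)**2 = ((1/126)*sqrt(2)*(-606))**2 = (-101*sqrt(2)/21)**2 = 20402/441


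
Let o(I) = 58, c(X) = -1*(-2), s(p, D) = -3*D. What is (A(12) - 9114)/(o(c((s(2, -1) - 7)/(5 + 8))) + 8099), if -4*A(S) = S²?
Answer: -3050/2719 ≈ -1.1217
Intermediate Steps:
c(X) = 2
A(S) = -S²/4
(A(12) - 9114)/(o(c((s(2, -1) - 7)/(5 + 8))) + 8099) = (-¼*12² - 9114)/(58 + 8099) = (-¼*144 - 9114)/8157 = (-36 - 9114)*(1/8157) = -9150*1/8157 = -3050/2719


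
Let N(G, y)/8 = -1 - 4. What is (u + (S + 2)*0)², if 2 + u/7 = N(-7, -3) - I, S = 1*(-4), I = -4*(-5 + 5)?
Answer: 86436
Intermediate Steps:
I = 0 (I = -4*0 = 0)
S = -4
N(G, y) = -40 (N(G, y) = 8*(-1 - 4) = 8*(-5) = -40)
u = -294 (u = -14 + 7*(-40 - 1*0) = -14 + 7*(-40 + 0) = -14 + 7*(-40) = -14 - 280 = -294)
(u + (S + 2)*0)² = (-294 + (-4 + 2)*0)² = (-294 - 2*0)² = (-294 + 0)² = (-294)² = 86436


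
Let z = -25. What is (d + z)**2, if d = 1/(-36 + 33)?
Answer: 5776/9 ≈ 641.78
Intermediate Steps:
d = -1/3 (d = 1/(-3) = -1/3 ≈ -0.33333)
(d + z)**2 = (-1/3 - 25)**2 = (-76/3)**2 = 5776/9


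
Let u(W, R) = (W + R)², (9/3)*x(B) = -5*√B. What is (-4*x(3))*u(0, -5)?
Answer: 500*√3/3 ≈ 288.68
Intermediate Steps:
x(B) = -5*√B/3 (x(B) = (-5*√B)/3 = -5*√B/3)
u(W, R) = (R + W)²
(-4*x(3))*u(0, -5) = (-(-20)*√3/3)*(-5 + 0)² = (20*√3/3)*(-5)² = (20*√3/3)*25 = 500*√3/3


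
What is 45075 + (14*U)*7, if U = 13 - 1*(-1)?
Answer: 46447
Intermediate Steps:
U = 14 (U = 13 + 1 = 14)
45075 + (14*U)*7 = 45075 + (14*14)*7 = 45075 + 196*7 = 45075 + 1372 = 46447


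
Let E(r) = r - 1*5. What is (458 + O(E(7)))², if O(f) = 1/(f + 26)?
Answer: 164480625/784 ≈ 2.0980e+5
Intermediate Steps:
E(r) = -5 + r (E(r) = r - 5 = -5 + r)
O(f) = 1/(26 + f)
(458 + O(E(7)))² = (458 + 1/(26 + (-5 + 7)))² = (458 + 1/(26 + 2))² = (458 + 1/28)² = (12825/28)² = 164480625/784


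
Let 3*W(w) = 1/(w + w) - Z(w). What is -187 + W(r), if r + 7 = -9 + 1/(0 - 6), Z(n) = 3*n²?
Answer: -1565713/3492 ≈ -448.37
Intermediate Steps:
r = -97/6 (r = -7 + (-9 + 1/(0 - 6)) = -7 + (-9 + 1/(-6)) = -7 + (-9 - ⅙) = -7 - 55/6 = -97/6 ≈ -16.167)
W(w) = -w² + 1/(6*w) (W(w) = (1/(w + w) - 3*w²)/3 = (1/(2*w) - 3*w²)/3 = -w² + 1/(6*w))
-187 + W(r) = -187 + (⅙ - (-97/6)³)/(-97/6) = -187 - 6*(⅙ - 1*(-912673/216))/97 = -187 - 6*(⅙ + 912673/216)/97 = -187 - 6/97*912709/216 = -187 - 912709/3492 = -1565713/3492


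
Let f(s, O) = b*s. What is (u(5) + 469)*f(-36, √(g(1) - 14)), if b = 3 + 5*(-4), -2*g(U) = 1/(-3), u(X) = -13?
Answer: 279072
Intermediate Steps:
g(U) = ⅙ (g(U) = -½/(-3) = -½*(-⅓) = ⅙)
b = -17 (b = 3 - 20 = -17)
f(s, O) = -17*s
(u(5) + 469)*f(-36, √(g(1) - 14)) = (-13 + 469)*(-17*(-36)) = 456*612 = 279072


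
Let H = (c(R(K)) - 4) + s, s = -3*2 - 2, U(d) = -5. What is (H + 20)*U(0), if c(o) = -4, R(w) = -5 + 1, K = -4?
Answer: -20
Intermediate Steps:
s = -8 (s = -6 - 2 = -8)
R(w) = -4
H = -16 (H = (-4 - 4) - 8 = -8 - 8 = -16)
(H + 20)*U(0) = (-16 + 20)*(-5) = 4*(-5) = -20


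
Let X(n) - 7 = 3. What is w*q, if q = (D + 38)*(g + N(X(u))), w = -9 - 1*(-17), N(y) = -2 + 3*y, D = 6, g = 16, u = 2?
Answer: 15488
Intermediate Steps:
X(n) = 10 (X(n) = 7 + 3 = 10)
w = 8 (w = -9 + 17 = 8)
q = 1936 (q = (6 + 38)*(16 + (-2 + 3*10)) = 44*(16 + (-2 + 30)) = 44*(16 + 28) = 44*44 = 1936)
w*q = 8*1936 = 15488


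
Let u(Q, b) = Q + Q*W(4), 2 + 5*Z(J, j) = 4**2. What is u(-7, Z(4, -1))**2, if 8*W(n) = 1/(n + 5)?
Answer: 261121/5184 ≈ 50.371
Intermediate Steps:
Z(J, j) = 14/5 (Z(J, j) = -2/5 + (1/5)*4**2 = -2/5 + (1/5)*16 = -2/5 + 16/5 = 14/5)
W(n) = 1/(8*(5 + n)) (W(n) = 1/(8*(n + 5)) = 1/(8*(5 + n)))
u(Q, b) = 73*Q/72 (u(Q, b) = Q + Q*(1/(8*(5 + 4))) = Q + Q*((1/8)/9) = Q + Q*((1/8)*(1/9)) = Q + Q*(1/72) = Q + Q/72 = 73*Q/72)
u(-7, Z(4, -1))**2 = ((73/72)*(-7))**2 = (-511/72)**2 = 261121/5184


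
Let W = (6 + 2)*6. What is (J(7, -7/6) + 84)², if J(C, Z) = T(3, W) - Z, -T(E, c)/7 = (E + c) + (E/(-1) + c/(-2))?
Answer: 247009/36 ≈ 6861.4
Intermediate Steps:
W = 48 (W = 8*6 = 48)
T(E, c) = -7*c/2 (T(E, c) = -7*((E + c) + (E/(-1) + c/(-2))) = -7*((E + c) + (E*(-1) + c*(-½))) = -7*((E + c) + (-E - c/2)) = -7*c/2)
J(C, Z) = -168 - Z (J(C, Z) = -7/2*48 - Z = -168 - Z)
(J(7, -7/6) + 84)² = ((-168 - (-7)/6) + 84)² = ((-168 - 1*(-7/6)) + 84)² = ((-168 + 7/6) + 84)² = (-1001/6 + 84)² = (-497/6)² = 247009/36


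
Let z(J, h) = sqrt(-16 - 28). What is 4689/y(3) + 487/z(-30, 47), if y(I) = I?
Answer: 1563 - 487*I*sqrt(11)/22 ≈ 1563.0 - 73.418*I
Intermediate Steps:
z(J, h) = 2*I*sqrt(11) (z(J, h) = sqrt(-44) = 2*I*sqrt(11))
4689/y(3) + 487/z(-30, 47) = 4689/3 + 487/((2*I*sqrt(11))) = 4689*(1/3) + 487*(-I*sqrt(11)/22) = 1563 - 487*I*sqrt(11)/22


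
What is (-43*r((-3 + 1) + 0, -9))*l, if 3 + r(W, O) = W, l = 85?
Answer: 18275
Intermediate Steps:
r(W, O) = -3 + W
(-43*r((-3 + 1) + 0, -9))*l = -43*(-3 + ((-3 + 1) + 0))*85 = -43*(-3 + (-2 + 0))*85 = -43*(-3 - 2)*85 = -43*(-5)*85 = 215*85 = 18275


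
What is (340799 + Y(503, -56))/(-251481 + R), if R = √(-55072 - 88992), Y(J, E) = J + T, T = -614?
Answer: -85676558928/63242837425 - 2725504*I*√2251/63242837425 ≈ -1.3547 - 0.0020447*I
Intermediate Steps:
Y(J, E) = -614 + J (Y(J, E) = J - 614 = -614 + J)
R = 8*I*√2251 (R = √(-144064) = 8*I*√2251 ≈ 379.56*I)
(340799 + Y(503, -56))/(-251481 + R) = (340799 + (-614 + 503))/(-251481 + 8*I*√2251) = (340799 - 111)/(-251481 + 8*I*√2251) = 340688/(-251481 + 8*I*√2251)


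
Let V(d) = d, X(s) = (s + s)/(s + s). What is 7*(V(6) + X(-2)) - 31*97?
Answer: -2958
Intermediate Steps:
X(s) = 1 (X(s) = (2*s)/((2*s)) = (2*s)*(1/(2*s)) = 1)
7*(V(6) + X(-2)) - 31*97 = 7*(6 + 1) - 31*97 = 7*7 - 3007 = 49 - 3007 = -2958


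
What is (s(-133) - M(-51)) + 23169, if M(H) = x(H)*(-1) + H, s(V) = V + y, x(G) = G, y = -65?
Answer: 22971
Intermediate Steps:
s(V) = -65 + V (s(V) = V - 65 = -65 + V)
M(H) = 0 (M(H) = H*(-1) + H = -H + H = 0)
(s(-133) - M(-51)) + 23169 = ((-65 - 133) - 1*0) + 23169 = (-198 + 0) + 23169 = -198 + 23169 = 22971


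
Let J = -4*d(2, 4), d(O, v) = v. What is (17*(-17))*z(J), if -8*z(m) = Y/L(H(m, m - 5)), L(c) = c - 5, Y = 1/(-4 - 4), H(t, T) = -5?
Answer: 289/640 ≈ 0.45156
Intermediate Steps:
Y = -⅛ (Y = 1/(-8) = -⅛ ≈ -0.12500)
L(c) = -5 + c
J = -16 (J = -4*4 = -16)
z(m) = -1/640 (z(m) = -(-1)/(64*(-5 - 5)) = -(-1)/(64*(-10)) = -(-1)*(-1)/(64*10) = -⅛*1/80 = -1/640)
(17*(-17))*z(J) = (17*(-17))*(-1/640) = -289*(-1/640) = 289/640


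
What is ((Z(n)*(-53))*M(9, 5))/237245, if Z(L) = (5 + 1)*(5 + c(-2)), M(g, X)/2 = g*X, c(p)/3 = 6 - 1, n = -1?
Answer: -114480/47449 ≈ -2.4127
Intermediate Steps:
c(p) = 15 (c(p) = 3*(6 - 1) = 3*5 = 15)
M(g, X) = 2*X*g (M(g, X) = 2*(g*X) = 2*(X*g) = 2*X*g)
Z(L) = 120 (Z(L) = (5 + 1)*(5 + 15) = 6*20 = 120)
((Z(n)*(-53))*M(9, 5))/237245 = ((120*(-53))*(2*5*9))/237245 = -6360*90*(1/237245) = -572400*1/237245 = -114480/47449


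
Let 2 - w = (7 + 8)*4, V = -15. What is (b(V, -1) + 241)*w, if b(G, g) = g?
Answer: -13920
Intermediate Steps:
w = -58 (w = 2 - (7 + 8)*4 = 2 - 15*4 = 2 - 1*60 = 2 - 60 = -58)
(b(V, -1) + 241)*w = (-1 + 241)*(-58) = 240*(-58) = -13920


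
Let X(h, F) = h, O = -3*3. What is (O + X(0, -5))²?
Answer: 81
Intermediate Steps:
O = -9
(O + X(0, -5))² = (-9 + 0)² = (-9)² = 81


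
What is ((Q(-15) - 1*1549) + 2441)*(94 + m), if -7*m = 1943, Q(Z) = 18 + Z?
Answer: -1150075/7 ≈ -1.6430e+5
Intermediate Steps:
m = -1943/7 (m = -⅐*1943 = -1943/7 ≈ -277.57)
((Q(-15) - 1*1549) + 2441)*(94 + m) = (((18 - 15) - 1*1549) + 2441)*(94 - 1943/7) = ((3 - 1549) + 2441)*(-1285/7) = (-1546 + 2441)*(-1285/7) = 895*(-1285/7) = -1150075/7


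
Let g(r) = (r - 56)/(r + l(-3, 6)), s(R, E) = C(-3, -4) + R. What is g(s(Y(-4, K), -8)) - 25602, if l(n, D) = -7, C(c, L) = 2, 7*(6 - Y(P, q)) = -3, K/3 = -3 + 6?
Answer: -256353/10 ≈ -25635.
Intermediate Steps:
K = 9 (K = 3*(-3 + 6) = 3*3 = 9)
Y(P, q) = 45/7 (Y(P, q) = 6 - 1/7*(-3) = 6 + 3/7 = 45/7)
s(R, E) = 2 + R
g(r) = (-56 + r)/(-7 + r) (g(r) = (r - 56)/(r - 7) = (-56 + r)/(-7 + r))
g(s(Y(-4, K), -8)) - 25602 = (-56 + (2 + 45/7))/(-7 + (2 + 45/7)) - 25602 = (-56 + 59/7)/(-7 + 59/7) - 25602 = -333/7/(10/7) - 25602 = (7/10)*(-333/7) - 25602 = -333/10 - 25602 = -256353/10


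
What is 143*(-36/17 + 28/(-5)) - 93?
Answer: -101713/85 ≈ -1196.6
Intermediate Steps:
143*(-36/17 + 28/(-5)) - 93 = 143*(-36*1/17 + 28*(-⅕)) - 93 = 143*(-36/17 - 28/5) - 93 = 143*(-656/85) - 93 = -93808/85 - 93 = -101713/85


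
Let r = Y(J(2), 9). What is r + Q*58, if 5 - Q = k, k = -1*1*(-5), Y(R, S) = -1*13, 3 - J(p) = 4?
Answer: -13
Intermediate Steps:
J(p) = -1 (J(p) = 3 - 1*4 = 3 - 4 = -1)
Y(R, S) = -13
r = -13
k = 5 (k = -1*(-5) = 5)
Q = 0 (Q = 5 - 1*5 = 5 - 5 = 0)
r + Q*58 = -13 + 0*58 = -13 + 0 = -13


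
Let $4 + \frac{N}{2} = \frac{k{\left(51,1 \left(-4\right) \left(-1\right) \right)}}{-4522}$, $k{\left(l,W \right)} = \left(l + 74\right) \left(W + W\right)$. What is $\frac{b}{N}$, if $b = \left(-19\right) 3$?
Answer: $\frac{128877}{19088} \approx 6.7517$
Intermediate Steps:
$k{\left(l,W \right)} = 2 W \left(74 + l\right)$ ($k{\left(l,W \right)} = \left(74 + l\right) 2 W = 2 W \left(74 + l\right)$)
$b = -57$
$N = - \frac{19088}{2261}$ ($N = -8 + 2 \frac{2 \cdot 1 \left(-4\right) \left(-1\right) \left(74 + 51\right)}{-4522} = -8 + 2 \cdot 2 \left(\left(-4\right) \left(-1\right)\right) 125 \left(- \frac{1}{4522}\right) = -8 + 2 \cdot 2 \cdot 4 \cdot 125 \left(- \frac{1}{4522}\right) = -8 + 2 \cdot 1000 \left(- \frac{1}{4522}\right) = -8 + 2 \left(- \frac{500}{2261}\right) = -8 - \frac{1000}{2261} = - \frac{19088}{2261} \approx -8.4423$)
$\frac{b}{N} = - \frac{57}{- \frac{19088}{2261}} = \left(-57\right) \left(- \frac{2261}{19088}\right) = \frac{128877}{19088}$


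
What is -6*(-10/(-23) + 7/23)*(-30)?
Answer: 3060/23 ≈ 133.04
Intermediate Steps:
-6*(-10/(-23) + 7/23)*(-30) = -6*(-10*(-1/23) + 7*(1/23))*(-30) = -6*(10/23 + 7/23)*(-30) = -6*17/23*(-30) = -102/23*(-30) = 3060/23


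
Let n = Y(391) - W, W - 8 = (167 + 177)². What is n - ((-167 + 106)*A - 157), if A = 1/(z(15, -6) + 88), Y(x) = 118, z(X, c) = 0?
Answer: -10390011/88 ≈ -1.1807e+5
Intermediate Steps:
A = 1/88 (A = 1/(0 + 88) = 1/88 ≈ 0.011364)
W = 118344 (W = 8 + (167 + 177)² = 8 + 344² = 8 + 118336 = 118344)
n = -118226 (n = 118 - 1*118344 = 118 - 118344 = -118226)
n - ((-167 + 106)*A - 157) = -118226 - ((-167 + 106)*(1/88) - 157) = -118226 - (-61*1/88 - 157) = -118226 - (-61/88 - 157) = -118226 - 1*(-13877/88) = -118226 + 13877/88 = -10390011/88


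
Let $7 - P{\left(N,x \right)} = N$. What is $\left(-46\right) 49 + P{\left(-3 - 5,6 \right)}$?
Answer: $-2239$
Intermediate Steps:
$P{\left(N,x \right)} = 7 - N$
$\left(-46\right) 49 + P{\left(-3 - 5,6 \right)} = \left(-46\right) 49 + \left(7 - \left(-3 - 5\right)\right) = -2254 + \left(7 - \left(-3 - 5\right)\right) = -2254 + \left(7 - -8\right) = -2254 + \left(7 + 8\right) = -2254 + 15 = -2239$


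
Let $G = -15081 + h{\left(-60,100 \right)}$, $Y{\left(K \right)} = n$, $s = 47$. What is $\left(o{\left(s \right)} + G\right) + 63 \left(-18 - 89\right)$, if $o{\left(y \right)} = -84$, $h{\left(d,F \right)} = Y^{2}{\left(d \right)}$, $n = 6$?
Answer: $-21870$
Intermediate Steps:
$Y{\left(K \right)} = 6$
$h{\left(d,F \right)} = 36$ ($h{\left(d,F \right)} = 6^{2} = 36$)
$G = -15045$ ($G = -15081 + 36 = -15045$)
$\left(o{\left(s \right)} + G\right) + 63 \left(-18 - 89\right) = \left(-84 - 15045\right) + 63 \left(-18 - 89\right) = -15129 + 63 \left(-107\right) = -15129 - 6741 = -21870$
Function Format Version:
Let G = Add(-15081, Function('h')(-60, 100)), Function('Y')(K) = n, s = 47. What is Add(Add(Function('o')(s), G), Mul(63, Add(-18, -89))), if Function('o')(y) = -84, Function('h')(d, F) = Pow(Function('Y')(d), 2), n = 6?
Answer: -21870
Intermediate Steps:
Function('Y')(K) = 6
Function('h')(d, F) = 36 (Function('h')(d, F) = Pow(6, 2) = 36)
G = -15045 (G = Add(-15081, 36) = -15045)
Add(Add(Function('o')(s), G), Mul(63, Add(-18, -89))) = Add(Add(-84, -15045), Mul(63, Add(-18, -89))) = Add(-15129, Mul(63, -107)) = Add(-15129, -6741) = -21870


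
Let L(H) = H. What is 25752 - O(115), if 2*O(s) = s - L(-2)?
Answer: 51387/2 ≈ 25694.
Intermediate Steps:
O(s) = 1 + s/2 (O(s) = (s - 1*(-2))/2 = (s + 2)/2 = (2 + s)/2 = 1 + s/2)
25752 - O(115) = 25752 - (1 + (1/2)*115) = 25752 - (1 + 115/2) = 25752 - 1*117/2 = 25752 - 117/2 = 51387/2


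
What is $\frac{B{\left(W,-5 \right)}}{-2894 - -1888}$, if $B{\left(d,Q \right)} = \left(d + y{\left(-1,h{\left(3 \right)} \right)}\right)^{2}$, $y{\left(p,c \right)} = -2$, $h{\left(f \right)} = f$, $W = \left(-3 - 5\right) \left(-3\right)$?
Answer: $- \frac{242}{503} \approx -0.48111$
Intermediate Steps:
$W = 24$ ($W = \left(-8\right) \left(-3\right) = 24$)
$B{\left(d,Q \right)} = \left(-2 + d\right)^{2}$ ($B{\left(d,Q \right)} = \left(d - 2\right)^{2} = \left(-2 + d\right)^{2}$)
$\frac{B{\left(W,-5 \right)}}{-2894 - -1888} = \frac{\left(-2 + 24\right)^{2}}{-2894 - -1888} = \frac{22^{2}}{-2894 + 1888} = \frac{484}{-1006} = 484 \left(- \frac{1}{1006}\right) = - \frac{242}{503}$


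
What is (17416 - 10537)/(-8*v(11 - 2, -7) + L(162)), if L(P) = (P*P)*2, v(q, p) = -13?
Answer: 6879/52592 ≈ 0.13080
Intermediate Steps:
L(P) = 2*P² (L(P) = P²*2 = 2*P²)
(17416 - 10537)/(-8*v(11 - 2, -7) + L(162)) = (17416 - 10537)/(-8*(-13) + 2*162²) = 6879/(104 + 2*26244) = 6879/(104 + 52488) = 6879/52592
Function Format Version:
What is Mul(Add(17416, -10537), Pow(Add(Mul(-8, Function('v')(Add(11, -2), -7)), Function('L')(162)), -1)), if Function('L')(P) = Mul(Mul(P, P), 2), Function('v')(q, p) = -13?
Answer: Rational(6879, 52592) ≈ 0.13080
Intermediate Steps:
Function('L')(P) = Mul(2, Pow(P, 2)) (Function('L')(P) = Mul(Pow(P, 2), 2) = Mul(2, Pow(P, 2)))
Mul(Add(17416, -10537), Pow(Add(Mul(-8, Function('v')(Add(11, -2), -7)), Function('L')(162)), -1)) = Mul(Add(17416, -10537), Pow(Add(Mul(-8, -13), Mul(2, Pow(162, 2))), -1)) = Mul(6879, Pow(Add(104, Mul(2, 26244)), -1)) = Mul(6879, Pow(Add(104, 52488), -1)) = Mul(6879, Pow(52592, -1)) = Mul(6879, Rational(1, 52592)) = Rational(6879, 52592)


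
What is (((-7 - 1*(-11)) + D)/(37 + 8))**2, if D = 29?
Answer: 121/225 ≈ 0.53778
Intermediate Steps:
(((-7 - 1*(-11)) + D)/(37 + 8))**2 = (((-7 - 1*(-11)) + 29)/(37 + 8))**2 = (((-7 + 11) + 29)/45)**2 = ((4 + 29)*(1/45))**2 = (33*(1/45))**2 = (11/15)**2 = 121/225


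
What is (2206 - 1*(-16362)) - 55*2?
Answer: 18458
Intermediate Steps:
(2206 - 1*(-16362)) - 55*2 = (2206 + 16362) - 1*110 = 18568 - 110 = 18458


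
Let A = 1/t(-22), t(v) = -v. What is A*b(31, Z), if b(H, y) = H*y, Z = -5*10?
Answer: -775/11 ≈ -70.455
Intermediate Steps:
Z = -50
A = 1/22 (A = 1/(-1*(-22)) = 1/22 ≈ 0.045455)
A*b(31, Z) = (31*(-50))/22 = (1/22)*(-1550) = -775/11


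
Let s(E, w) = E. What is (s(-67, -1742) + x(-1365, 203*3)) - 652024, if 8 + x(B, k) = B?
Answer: -653464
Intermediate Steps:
x(B, k) = -8 + B
(s(-67, -1742) + x(-1365, 203*3)) - 652024 = (-67 + (-8 - 1365)) - 652024 = (-67 - 1373) - 652024 = -1440 - 652024 = -653464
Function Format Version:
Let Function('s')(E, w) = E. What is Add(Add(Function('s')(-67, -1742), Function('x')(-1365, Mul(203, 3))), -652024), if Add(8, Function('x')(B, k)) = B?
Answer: -653464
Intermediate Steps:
Function('x')(B, k) = Add(-8, B)
Add(Add(Function('s')(-67, -1742), Function('x')(-1365, Mul(203, 3))), -652024) = Add(Add(-67, Add(-8, -1365)), -652024) = Add(Add(-67, -1373), -652024) = Add(-1440, -652024) = -653464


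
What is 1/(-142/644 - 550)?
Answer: -322/177171 ≈ -0.0018175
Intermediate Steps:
1/(-142/644 - 550) = 1/(-142*1/644 - 550) = 1/(-71/322 - 550) = 1/(-177171/322) = -322/177171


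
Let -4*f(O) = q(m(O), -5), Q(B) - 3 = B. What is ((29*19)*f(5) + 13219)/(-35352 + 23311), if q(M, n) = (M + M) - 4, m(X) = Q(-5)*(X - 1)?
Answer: -15974/12041 ≈ -1.3266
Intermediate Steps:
Q(B) = 3 + B
m(X) = 2 - 2*X (m(X) = (3 - 5)*(X - 1) = -2*(-1 + X) = 2 - 2*X)
q(M, n) = -4 + 2*M (q(M, n) = 2*M - 4 = -4 + 2*M)
f(O) = O (f(O) = -(-4 + 2*(2 - 2*O))/4 = -(-4 + (4 - 4*O))/4 = -(-1)*O = O)
((29*19)*f(5) + 13219)/(-35352 + 23311) = ((29*19)*5 + 13219)/(-35352 + 23311) = (551*5 + 13219)/(-12041) = (2755 + 13219)*(-1/12041) = 15974*(-1/12041) = -15974/12041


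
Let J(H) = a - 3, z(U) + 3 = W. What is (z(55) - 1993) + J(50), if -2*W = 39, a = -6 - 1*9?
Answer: -4067/2 ≈ -2033.5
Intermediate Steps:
a = -15 (a = -6 - 9 = -15)
W = -39/2 (W = -½*39 = -39/2 ≈ -19.500)
z(U) = -45/2 (z(U) = -3 - 39/2 = -45/2)
J(H) = -18 (J(H) = -15 - 3 = -18)
(z(55) - 1993) + J(50) = (-45/2 - 1993) - 18 = -4031/2 - 18 = -4067/2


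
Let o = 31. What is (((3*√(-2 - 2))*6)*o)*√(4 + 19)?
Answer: 1116*I*√23 ≈ 5352.1*I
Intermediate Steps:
(((3*√(-2 - 2))*6)*o)*√(4 + 19) = (((3*√(-2 - 2))*6)*31)*√(4 + 19) = (((3*√(-4))*6)*31)*√23 = (((3*(2*I))*6)*31)*√23 = (((6*I)*6)*31)*√23 = ((36*I)*31)*√23 = (1116*I)*√23 = 1116*I*√23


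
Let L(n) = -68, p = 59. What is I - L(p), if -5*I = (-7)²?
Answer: 291/5 ≈ 58.200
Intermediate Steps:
I = -49/5 (I = -⅕*(-7)² = -⅕*49 = -49/5 ≈ -9.8000)
I - L(p) = -49/5 - 1*(-68) = -49/5 + 68 = 291/5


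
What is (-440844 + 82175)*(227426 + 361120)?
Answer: -211093205274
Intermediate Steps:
(-440844 + 82175)*(227426 + 361120) = -358669*588546 = -211093205274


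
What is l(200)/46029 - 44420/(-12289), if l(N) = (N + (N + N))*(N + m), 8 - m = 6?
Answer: 1178011660/188550127 ≈ 6.2477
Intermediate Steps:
m = 2 (m = 8 - 1*6 = 8 - 6 = 2)
l(N) = 3*N*(2 + N) (l(N) = (N + (N + N))*(N + 2) = (N + 2*N)*(2 + N) = (3*N)*(2 + N) = 3*N*(2 + N))
l(200)/46029 - 44420/(-12289) = (3*200*(2 + 200))/46029 - 44420/(-12289) = (3*200*202)*(1/46029) - 44420*(-1/12289) = 121200*(1/46029) + 44420/12289 = 40400/15343 + 44420/12289 = 1178011660/188550127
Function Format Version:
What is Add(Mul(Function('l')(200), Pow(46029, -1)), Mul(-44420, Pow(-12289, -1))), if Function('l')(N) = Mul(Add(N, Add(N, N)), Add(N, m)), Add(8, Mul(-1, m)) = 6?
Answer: Rational(1178011660, 188550127) ≈ 6.2477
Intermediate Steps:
m = 2 (m = Add(8, Mul(-1, 6)) = Add(8, -6) = 2)
Function('l')(N) = Mul(3, N, Add(2, N)) (Function('l')(N) = Mul(Add(N, Add(N, N)), Add(N, 2)) = Mul(Add(N, Mul(2, N)), Add(2, N)) = Mul(Mul(3, N), Add(2, N)) = Mul(3, N, Add(2, N)))
Add(Mul(Function('l')(200), Pow(46029, -1)), Mul(-44420, Pow(-12289, -1))) = Add(Mul(Mul(3, 200, Add(2, 200)), Pow(46029, -1)), Mul(-44420, Pow(-12289, -1))) = Add(Mul(Mul(3, 200, 202), Rational(1, 46029)), Mul(-44420, Rational(-1, 12289))) = Add(Mul(121200, Rational(1, 46029)), Rational(44420, 12289)) = Add(Rational(40400, 15343), Rational(44420, 12289)) = Rational(1178011660, 188550127)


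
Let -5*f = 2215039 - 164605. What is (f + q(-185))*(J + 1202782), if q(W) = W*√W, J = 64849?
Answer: -2599193701854/5 - 234511735*I*√185 ≈ -5.1984e+11 - 3.1897e+9*I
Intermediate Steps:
q(W) = W^(3/2)
f = -2050434/5 (f = -(2215039 - 164605)/5 = -⅕*2050434 = -2050434/5 ≈ -4.1009e+5)
(f + q(-185))*(J + 1202782) = (-2050434/5 + (-185)^(3/2))*(64849 + 1202782) = (-2050434/5 - 185*I*√185)*1267631 = -2599193701854/5 - 234511735*I*√185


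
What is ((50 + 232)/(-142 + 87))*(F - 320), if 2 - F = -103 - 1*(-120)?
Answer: 18894/11 ≈ 1717.6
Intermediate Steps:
F = -15 (F = 2 - (-103 - 1*(-120)) = 2 - (-103 + 120) = 2 - 1*17 = 2 - 17 = -15)
((50 + 232)/(-142 + 87))*(F - 320) = ((50 + 232)/(-142 + 87))*(-15 - 320) = (282/(-55))*(-335) = (282*(-1/55))*(-335) = -282/55*(-335) = 18894/11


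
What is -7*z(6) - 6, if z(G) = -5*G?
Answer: 204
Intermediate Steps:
-7*z(6) - 6 = -(-35)*6 - 6 = -7*(-30) - 6 = 210 - 6 = 204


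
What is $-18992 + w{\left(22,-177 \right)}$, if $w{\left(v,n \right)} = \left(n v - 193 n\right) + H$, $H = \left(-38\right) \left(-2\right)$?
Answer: $11351$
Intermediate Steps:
$H = 76$
$w{\left(v,n \right)} = 76 - 193 n + n v$ ($w{\left(v,n \right)} = \left(n v - 193 n\right) + 76 = \left(- 193 n + n v\right) + 76 = 76 - 193 n + n v$)
$-18992 + w{\left(22,-177 \right)} = -18992 - -30343 = -18992 + \left(76 + 34161 - 3894\right) = -18992 + 30343 = 11351$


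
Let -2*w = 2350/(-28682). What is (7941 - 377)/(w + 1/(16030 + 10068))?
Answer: 707747251438/3836729 ≈ 1.8447e+5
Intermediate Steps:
w = 1175/28682 (w = -1175/(-28682) = -1175*(-1)/28682 = -½*(-1175/14341) = 1175/28682 ≈ 0.040966)
(7941 - 377)/(w + 1/(16030 + 10068)) = (7941 - 377)/(1175/28682 + 1/(16030 + 10068)) = 7564/(1175/28682 + 1/26098) = 7564/(7673458/187135709) = 7564*(187135709/7673458) = 707747251438/3836729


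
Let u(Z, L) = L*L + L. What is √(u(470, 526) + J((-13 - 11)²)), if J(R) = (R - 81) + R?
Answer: √278273 ≈ 527.52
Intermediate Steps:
u(Z, L) = L + L² (u(Z, L) = L² + L = L + L²)
J(R) = -81 + 2*R (J(R) = (-81 + R) + R = -81 + 2*R)
√(u(470, 526) + J((-13 - 11)²)) = √(526*(1 + 526) + (-81 + 2*(-13 - 11)²)) = √(526*527 + (-81 + 2*(-24)²)) = √(277202 + (-81 + 2*576)) = √(277202 + (-81 + 1152)) = √(277202 + 1071) = √278273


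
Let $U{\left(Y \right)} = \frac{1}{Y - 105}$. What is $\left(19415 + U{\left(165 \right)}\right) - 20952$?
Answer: $- \frac{92219}{60} \approx -1537.0$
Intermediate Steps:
$U{\left(Y \right)} = \frac{1}{-105 + Y}$
$\left(19415 + U{\left(165 \right)}\right) - 20952 = \left(19415 + \frac{1}{-105 + 165}\right) - 20952 = \left(19415 + \frac{1}{60}\right) - 20952 = \frac{1164901}{60} - 20952 = - \frac{92219}{60}$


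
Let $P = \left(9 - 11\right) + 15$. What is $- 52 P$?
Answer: $-676$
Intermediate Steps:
$P = 13$ ($P = -2 + 15 = 13$)
$- 52 P = \left(-52\right) 13 = -676$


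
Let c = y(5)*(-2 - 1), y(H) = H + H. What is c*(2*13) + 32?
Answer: -748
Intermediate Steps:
y(H) = 2*H
c = -30 (c = (2*5)*(-2 - 1) = 10*(-3) = -30)
c*(2*13) + 32 = -60*13 + 32 = -30*26 + 32 = -780 + 32 = -748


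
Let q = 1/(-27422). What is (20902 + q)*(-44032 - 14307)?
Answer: -33438435497977/27422 ≈ -1.2194e+9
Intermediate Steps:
q = -1/27422 ≈ -3.6467e-5
(20902 + q)*(-44032 - 14307) = (20902 - 1/27422)*(-44032 - 14307) = (573174643/27422)*(-58339) = -33438435497977/27422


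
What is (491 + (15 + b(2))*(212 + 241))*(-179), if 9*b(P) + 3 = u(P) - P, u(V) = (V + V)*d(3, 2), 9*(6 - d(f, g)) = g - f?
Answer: -39943313/27 ≈ -1.4794e+6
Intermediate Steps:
d(f, g) = 6 - g/9 + f/9 (d(f, g) = 6 - (g - f)/9 = 6 + (-g/9 + f/9) = 6 - g/9 + f/9)
u(V) = 110*V/9 (u(V) = (V + V)*(6 - ⅑*2 + (⅑)*3) = (2*V)*(6 - 2/9 + ⅓) = (2*V)*(55/9) = 110*V/9)
b(P) = -⅓ + 101*P/81 (b(P) = -⅓ + (110*P/9 - P)/9 = -⅓ + (101*P/9)/9 = -⅓ + 101*P/81)
(491 + (15 + b(2))*(212 + 241))*(-179) = (491 + (15 + (-⅓ + (101/81)*2))*(212 + 241))*(-179) = (491 + (15 + (-⅓ + 202/81))*453)*(-179) = (491 + (15 + 175/81)*453)*(-179) = (491 + (1390/81)*453)*(-179) = (491 + 209890/27)*(-179) = (223147/27)*(-179) = -39943313/27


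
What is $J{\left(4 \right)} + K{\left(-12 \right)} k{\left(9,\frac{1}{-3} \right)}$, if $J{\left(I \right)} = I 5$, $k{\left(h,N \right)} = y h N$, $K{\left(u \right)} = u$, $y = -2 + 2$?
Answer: $20$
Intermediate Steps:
$y = 0$
$k{\left(h,N \right)} = 0$ ($k{\left(h,N \right)} = 0 h N = 0 N = 0$)
$J{\left(I \right)} = 5 I$
$J{\left(4 \right)} + K{\left(-12 \right)} k{\left(9,\frac{1}{-3} \right)} = 5 \cdot 4 - 0 = 20 + 0 = 20$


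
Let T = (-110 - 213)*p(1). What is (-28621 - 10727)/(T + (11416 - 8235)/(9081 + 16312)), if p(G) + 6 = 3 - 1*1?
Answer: -333054588/10936979 ≈ -30.452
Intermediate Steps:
p(G) = -4 (p(G) = -6 + (3 - 1*1) = -6 + (3 - 1) = -6 + 2 = -4)
T = 1292 (T = (-110 - 213)*(-4) = -323*(-4) = 1292)
(-28621 - 10727)/(T + (11416 - 8235)/(9081 + 16312)) = (-28621 - 10727)/(1292 + (11416 - 8235)/(9081 + 16312)) = -39348/(1292 + 3181/25393) = -39348/32810937/25393 = -39348*25393/32810937 = -333054588/10936979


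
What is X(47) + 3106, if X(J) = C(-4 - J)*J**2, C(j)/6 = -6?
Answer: -76418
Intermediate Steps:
C(j) = -36 (C(j) = 6*(-6) = -36)
X(J) = -36*J**2
X(47) + 3106 = -36*47**2 + 3106 = -36*2209 + 3106 = -79524 + 3106 = -76418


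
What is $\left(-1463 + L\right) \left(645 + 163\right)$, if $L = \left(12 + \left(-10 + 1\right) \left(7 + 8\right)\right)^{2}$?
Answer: $11042128$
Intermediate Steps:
$L = 15129$ ($L = \left(12 - 135\right)^{2} = \left(-123\right)^{2} = 15129$)
$\left(-1463 + L\right) \left(645 + 163\right) = \left(-1463 + 15129\right) \left(645 + 163\right) = 13666 \cdot 808 = 11042128$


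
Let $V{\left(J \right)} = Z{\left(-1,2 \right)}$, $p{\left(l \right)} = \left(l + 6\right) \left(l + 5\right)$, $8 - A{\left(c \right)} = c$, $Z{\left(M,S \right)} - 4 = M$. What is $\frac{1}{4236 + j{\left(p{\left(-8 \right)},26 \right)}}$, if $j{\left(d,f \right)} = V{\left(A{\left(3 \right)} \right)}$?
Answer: $\frac{1}{4239} \approx 0.0002359$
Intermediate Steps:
$Z{\left(M,S \right)} = 4 + M$
$A{\left(c \right)} = 8 - c$
$p{\left(l \right)} = \left(5 + l\right) \left(6 + l\right)$ ($p{\left(l \right)} = \left(6 + l\right) \left(5 + l\right) = \left(5 + l\right) \left(6 + l\right)$)
$V{\left(J \right)} = 3$ ($V{\left(J \right)} = 4 - 1 = 3$)
$j{\left(d,f \right)} = 3$
$\frac{1}{4236 + j{\left(p{\left(-8 \right)},26 \right)}} = \frac{1}{4236 + 3} = \frac{1}{4239}$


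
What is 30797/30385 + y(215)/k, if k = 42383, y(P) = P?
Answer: 12735942/12502985 ≈ 1.0186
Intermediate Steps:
30797/30385 + y(215)/k = 30797/30385 + 215/42383 = 30797*(1/30385) + 215*(1/42383) = 299/295 + 215/42383 = 12735942/12502985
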